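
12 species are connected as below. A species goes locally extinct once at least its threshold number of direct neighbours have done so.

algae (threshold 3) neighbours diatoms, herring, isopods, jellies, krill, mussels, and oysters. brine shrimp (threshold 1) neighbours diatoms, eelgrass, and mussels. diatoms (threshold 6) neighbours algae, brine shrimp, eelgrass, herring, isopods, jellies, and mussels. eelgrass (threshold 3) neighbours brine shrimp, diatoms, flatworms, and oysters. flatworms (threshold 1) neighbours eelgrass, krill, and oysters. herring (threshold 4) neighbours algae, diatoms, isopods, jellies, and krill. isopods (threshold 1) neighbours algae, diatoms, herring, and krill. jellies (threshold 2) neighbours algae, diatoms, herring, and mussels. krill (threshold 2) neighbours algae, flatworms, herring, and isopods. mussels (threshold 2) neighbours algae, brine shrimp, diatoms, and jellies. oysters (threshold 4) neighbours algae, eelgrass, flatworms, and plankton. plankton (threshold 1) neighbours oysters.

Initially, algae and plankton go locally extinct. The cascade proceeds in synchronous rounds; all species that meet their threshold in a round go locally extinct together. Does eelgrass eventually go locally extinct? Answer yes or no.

Round 1 — algae, plankton go locally extinct (initial).
Round 2 — checking thresholds:
  diatoms: 1 of 7 neighbours < 6, not yet.
  herring: 1 of 5 neighbours < 4, not yet.
  isopods: 1 of 4 neighbours ≥ 1, goes locally extinct.
  jellies: 1 of 4 neighbours < 2, not yet.
  krill: 1 of 4 neighbours < 2, not yet.
  mussels: 1 of 4 neighbours < 2, not yet.
  oysters: 2 of 4 neighbours < 4, not yet.
Round 3 — checking thresholds:
  diatoms: 2 of 7 neighbours < 6, not yet.
  herring: 2 of 5 neighbours < 4, not yet.
  jellies: 1 of 4 neighbours < 2, not yet.
  krill: 2 of 4 neighbours ≥ 2, goes locally extinct.
  mussels: 1 of 4 neighbours < 2, not yet.
  oysters: 2 of 4 neighbours < 4, not yet.
Round 4 — checking thresholds:
  diatoms: 2 of 7 neighbours < 6, not yet.
  flatworms: 1 of 3 neighbours ≥ 1, goes locally extinct.
  herring: 3 of 5 neighbours < 4, not yet.
  jellies: 1 of 4 neighbours < 2, not yet.
  mussels: 1 of 4 neighbours < 2, not yet.
  oysters: 2 of 4 neighbours < 4, not yet.
Round 5 — no new extinctions; cascade stops.

no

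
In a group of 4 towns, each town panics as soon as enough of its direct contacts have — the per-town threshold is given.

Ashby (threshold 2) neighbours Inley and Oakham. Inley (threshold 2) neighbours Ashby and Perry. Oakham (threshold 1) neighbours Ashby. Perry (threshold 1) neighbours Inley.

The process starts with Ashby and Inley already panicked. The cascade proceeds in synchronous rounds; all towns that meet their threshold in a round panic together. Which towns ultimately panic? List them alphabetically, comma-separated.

Round 1 — Ashby, Inley panic (initial).
Round 2 — checking thresholds:
  Oakham: 1 of 1 neighbours ≥ 1, panics.
  Perry: 1 of 1 neighbours ≥ 1, panics.
Round 3 — no new panics; cascade stops.

Ashby, Inley, Oakham, Perry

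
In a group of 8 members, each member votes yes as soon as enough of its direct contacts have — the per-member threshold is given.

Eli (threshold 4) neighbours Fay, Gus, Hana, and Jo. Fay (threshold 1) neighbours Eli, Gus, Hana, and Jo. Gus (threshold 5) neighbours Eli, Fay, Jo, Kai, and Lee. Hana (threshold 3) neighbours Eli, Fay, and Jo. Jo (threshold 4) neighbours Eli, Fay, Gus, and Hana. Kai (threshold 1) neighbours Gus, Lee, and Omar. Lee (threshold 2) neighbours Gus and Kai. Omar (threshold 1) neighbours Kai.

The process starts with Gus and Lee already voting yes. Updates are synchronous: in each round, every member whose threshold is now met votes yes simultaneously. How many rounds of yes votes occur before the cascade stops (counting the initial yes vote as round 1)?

Round 1 — Gus, Lee vote yes (initial).
Round 2 — checking thresholds:
  Eli: 1 of 4 neighbours < 4, holds.
  Fay: 1 of 4 neighbours ≥ 1, votes yes.
  Jo: 1 of 4 neighbours < 4, holds.
  Kai: 2 of 3 neighbours ≥ 1, votes yes.
Round 3 — checking thresholds:
  Eli: 2 of 4 neighbours < 4, holds.
  Hana: 1 of 3 neighbours < 3, holds.
  Jo: 2 of 4 neighbours < 4, holds.
  Omar: 1 of 1 neighbours ≥ 1, votes yes.
Round 4 — no new yes votes; cascade stops.

3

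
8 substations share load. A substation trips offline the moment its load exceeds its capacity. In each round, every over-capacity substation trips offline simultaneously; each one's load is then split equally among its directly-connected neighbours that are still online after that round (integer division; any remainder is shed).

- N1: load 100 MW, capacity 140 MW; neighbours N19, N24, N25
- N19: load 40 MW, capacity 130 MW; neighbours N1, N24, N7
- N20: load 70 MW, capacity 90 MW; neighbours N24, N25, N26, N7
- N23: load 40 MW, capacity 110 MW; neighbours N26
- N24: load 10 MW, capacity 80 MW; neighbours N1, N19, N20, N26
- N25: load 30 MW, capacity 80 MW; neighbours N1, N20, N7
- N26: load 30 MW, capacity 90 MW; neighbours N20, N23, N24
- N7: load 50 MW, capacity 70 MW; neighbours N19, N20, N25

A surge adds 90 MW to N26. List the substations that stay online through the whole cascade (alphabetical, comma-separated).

Round 1 — N26 at 120 > 90. N26 trips offline.
  N26 sheds 120 MW to N20, N23, N24: 40 each.
    N20: 70+40 = 110 > 90
    N23: 40+40 = 80 ≤ 110
    N24: 10+40 = 50 ≤ 80
Round 2 — N20 trips offline.
  N20 sheds 110 MW to N24, N25, N7: 36 each (2 lost).
    N24: 50+36 = 86 > 80
    N25: 30+36 = 66 ≤ 80
    N7: 50+36 = 86 > 70
Round 3 — N24, N7 trip offline.
  N24 sheds 86 MW to N1, N19: 43 each.
    N1: 100+43 = 143 > 140
    N19: 40+43 = 83 ≤ 130
  N7 sheds 86 MW to N19, N25: 43 each.
    N19: 83+43 = 126 ≤ 130
    N25: 66+43 = 109 > 80
Round 4 — N1, N25 trip offline.
  N1 sheds 143 MW to N19: 143 each.
    N19: 126+143 = 269 > 130
  N25 sheds 109 MW: no online neighbours, lost.
Round 5 — N19 trips offline.
  N19 sheds 269 MW: no online neighbours, lost.
No further trips.

N23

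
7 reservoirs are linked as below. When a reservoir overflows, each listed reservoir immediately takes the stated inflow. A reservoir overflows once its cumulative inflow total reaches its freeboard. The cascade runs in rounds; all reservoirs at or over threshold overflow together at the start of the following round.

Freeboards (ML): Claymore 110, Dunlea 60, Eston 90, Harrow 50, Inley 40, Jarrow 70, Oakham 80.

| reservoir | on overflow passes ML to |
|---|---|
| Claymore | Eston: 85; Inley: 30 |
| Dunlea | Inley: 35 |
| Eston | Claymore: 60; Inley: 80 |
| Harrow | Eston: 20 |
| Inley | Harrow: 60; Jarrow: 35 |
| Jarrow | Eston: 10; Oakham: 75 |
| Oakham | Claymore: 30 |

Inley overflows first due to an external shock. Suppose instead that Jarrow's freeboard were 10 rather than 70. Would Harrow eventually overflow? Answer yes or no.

With Jarrow's freeboard at 10:
Round 1 — Inley overflows (initial).
  Harrow: +60 → 60 ≥ 50
  Jarrow: +35 → 35 ≥ 10
Round 2 — Harrow, Jarrow overflow.
  Eston: +20+10 → 30 < 90
  Oakham: +75 → 75 < 80
No further overflows.

yes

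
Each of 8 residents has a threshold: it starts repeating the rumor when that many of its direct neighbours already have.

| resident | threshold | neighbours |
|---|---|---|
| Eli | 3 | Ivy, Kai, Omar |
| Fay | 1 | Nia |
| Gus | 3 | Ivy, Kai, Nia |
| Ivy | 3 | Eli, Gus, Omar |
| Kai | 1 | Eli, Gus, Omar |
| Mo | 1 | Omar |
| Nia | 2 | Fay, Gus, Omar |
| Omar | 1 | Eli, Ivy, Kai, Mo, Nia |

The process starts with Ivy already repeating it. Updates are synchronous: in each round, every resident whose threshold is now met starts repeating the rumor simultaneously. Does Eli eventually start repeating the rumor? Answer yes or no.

yes

Round 1 — Ivy starts repeating the rumor (initial).
Round 2 — checking thresholds:
  Eli: 1 of 3 neighbours < 3, not yet.
  Gus: 1 of 3 neighbours < 3, not yet.
  Omar: 1 of 5 neighbours ≥ 1, starts repeating the rumor.
Round 3 — checking thresholds:
  Eli: 2 of 3 neighbours < 3, not yet.
  Gus: 1 of 3 neighbours < 3, not yet.
  Kai: 1 of 3 neighbours ≥ 1, starts repeating the rumor.
  Mo: 1 of 1 neighbours ≥ 1, starts repeating the rumor.
  Nia: 1 of 3 neighbours < 2, not yet.
Round 4 — checking thresholds:
  Eli: 3 of 3 neighbours ≥ 3, starts repeating the rumor.
  Gus: 2 of 3 neighbours < 3, not yet.
  Nia: 1 of 3 neighbours < 2, not yet.
Round 5 — no new spreads; cascade stops.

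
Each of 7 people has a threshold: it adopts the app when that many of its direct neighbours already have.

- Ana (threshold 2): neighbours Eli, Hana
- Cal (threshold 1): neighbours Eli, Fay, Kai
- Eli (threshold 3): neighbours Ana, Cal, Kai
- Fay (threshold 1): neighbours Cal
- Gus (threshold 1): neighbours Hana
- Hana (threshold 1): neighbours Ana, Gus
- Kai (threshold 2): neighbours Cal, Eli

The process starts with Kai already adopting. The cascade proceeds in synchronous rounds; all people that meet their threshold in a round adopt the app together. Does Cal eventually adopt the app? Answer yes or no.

Round 1 — Kai adopts the app (initial).
Round 2 — checking thresholds:
  Cal: 1 of 3 neighbours ≥ 1, adopts the app.
  Eli: 1 of 3 neighbours < 3, not yet.
Round 3 — checking thresholds:
  Eli: 2 of 3 neighbours < 3, not yet.
  Fay: 1 of 1 neighbours ≥ 1, adopts the app.
Round 4 — no new adoptions; cascade stops.

yes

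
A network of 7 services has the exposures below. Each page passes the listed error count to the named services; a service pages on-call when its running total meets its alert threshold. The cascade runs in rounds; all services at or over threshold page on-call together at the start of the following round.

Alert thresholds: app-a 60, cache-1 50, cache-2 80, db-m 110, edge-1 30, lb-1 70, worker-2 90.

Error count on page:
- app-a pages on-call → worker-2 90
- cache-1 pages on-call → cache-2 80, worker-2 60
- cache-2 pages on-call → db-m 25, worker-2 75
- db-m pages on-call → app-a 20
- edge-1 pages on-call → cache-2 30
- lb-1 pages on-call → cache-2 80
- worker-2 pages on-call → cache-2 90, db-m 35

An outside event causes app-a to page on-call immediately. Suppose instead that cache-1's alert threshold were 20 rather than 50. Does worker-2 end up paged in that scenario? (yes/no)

With cache-1's alert threshold at 20:
Round 1 — app-a pages on-call (initial).
  worker-2: +90 → 90 ≥ 90
Round 2 — worker-2 pages on-call.
  cache-2: +90 → 90 ≥ 80
  db-m: +35 → 35 < 110
Round 3 — cache-2 pages on-call.
  db-m: +25 → 60 < 110
No further pages.

yes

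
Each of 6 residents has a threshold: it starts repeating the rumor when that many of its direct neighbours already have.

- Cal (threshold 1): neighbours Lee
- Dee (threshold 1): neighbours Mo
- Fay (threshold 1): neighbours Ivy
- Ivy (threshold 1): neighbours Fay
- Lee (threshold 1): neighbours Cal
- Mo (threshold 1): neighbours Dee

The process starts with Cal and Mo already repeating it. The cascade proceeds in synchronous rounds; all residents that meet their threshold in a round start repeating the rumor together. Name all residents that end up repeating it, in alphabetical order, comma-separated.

Cal, Dee, Lee, Mo

Round 1 — Cal, Mo start repeating the rumor (initial).
Round 2 — checking thresholds:
  Dee: 1 of 1 neighbours ≥ 1, starts repeating the rumor.
  Lee: 1 of 1 neighbours ≥ 1, starts repeating the rumor.
Round 3 — no new spreads; cascade stops.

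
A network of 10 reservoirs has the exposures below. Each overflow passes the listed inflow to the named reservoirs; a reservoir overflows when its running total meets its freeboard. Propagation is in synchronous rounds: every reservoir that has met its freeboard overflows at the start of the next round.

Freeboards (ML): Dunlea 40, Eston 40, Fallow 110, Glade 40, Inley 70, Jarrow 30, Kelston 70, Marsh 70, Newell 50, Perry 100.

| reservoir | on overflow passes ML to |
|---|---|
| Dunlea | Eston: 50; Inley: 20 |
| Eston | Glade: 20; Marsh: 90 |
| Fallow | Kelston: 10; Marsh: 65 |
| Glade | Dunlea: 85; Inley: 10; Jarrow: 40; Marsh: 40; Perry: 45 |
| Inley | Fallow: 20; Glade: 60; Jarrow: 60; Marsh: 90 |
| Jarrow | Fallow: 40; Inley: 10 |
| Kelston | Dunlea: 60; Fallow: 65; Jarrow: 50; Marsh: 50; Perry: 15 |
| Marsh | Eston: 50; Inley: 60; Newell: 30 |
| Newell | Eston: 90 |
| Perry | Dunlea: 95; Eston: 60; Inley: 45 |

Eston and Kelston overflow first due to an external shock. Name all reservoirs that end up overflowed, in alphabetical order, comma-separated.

Dunlea, Eston, Fallow, Glade, Inley, Jarrow, Kelston, Marsh

Round 1 — Eston, Kelston overflow (initial).
  Dunlea: +60 → 60 ≥ 40
  Fallow: +65 → 65 < 110
  Glade: +20 → 20 < 40
  Jarrow: +50 → 50 ≥ 30
  Marsh: +90+50 → 140 ≥ 70
  Perry: +15 → 15 < 100
Round 2 — Dunlea, Jarrow, Marsh overflow.
  Fallow: +40 → 105 < 110
  Inley: +20+10+60 → 90 ≥ 70
  Newell: +30 → 30 < 50
Round 3 — Inley overflows.
  Fallow: +20 → 125 ≥ 110
  Glade: +60 → 80 ≥ 40
Round 4 — Fallow, Glade overflow.
  Perry: +45 → 60 < 100
No further overflows.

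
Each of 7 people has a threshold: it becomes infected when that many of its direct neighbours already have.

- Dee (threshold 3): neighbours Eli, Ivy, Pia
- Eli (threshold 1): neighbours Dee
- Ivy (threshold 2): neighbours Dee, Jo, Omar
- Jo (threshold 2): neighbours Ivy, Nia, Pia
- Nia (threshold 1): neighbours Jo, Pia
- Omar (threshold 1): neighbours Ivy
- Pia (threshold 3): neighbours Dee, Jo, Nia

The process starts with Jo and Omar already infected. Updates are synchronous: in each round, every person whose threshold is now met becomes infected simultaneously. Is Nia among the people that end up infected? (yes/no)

yes

Round 1 — Jo, Omar become infected (initial).
Round 2 — checking thresholds:
  Ivy: 2 of 3 neighbours ≥ 2, becomes infected.
  Nia: 1 of 2 neighbours ≥ 1, becomes infected.
  Pia: 1 of 3 neighbours < 3, not yet.
Round 3 — no new infections; cascade stops.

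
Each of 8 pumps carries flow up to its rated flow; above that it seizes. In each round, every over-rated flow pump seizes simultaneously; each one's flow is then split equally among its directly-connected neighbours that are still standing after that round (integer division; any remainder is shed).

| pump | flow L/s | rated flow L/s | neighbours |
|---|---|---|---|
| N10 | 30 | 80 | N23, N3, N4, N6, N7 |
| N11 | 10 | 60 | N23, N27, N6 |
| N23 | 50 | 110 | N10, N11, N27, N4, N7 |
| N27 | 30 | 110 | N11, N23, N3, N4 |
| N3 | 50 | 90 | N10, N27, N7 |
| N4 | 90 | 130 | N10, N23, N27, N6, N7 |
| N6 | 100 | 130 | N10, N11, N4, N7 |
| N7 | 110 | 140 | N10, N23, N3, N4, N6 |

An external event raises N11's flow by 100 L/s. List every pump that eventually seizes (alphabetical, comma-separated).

Round 1 — N11 at 110 > 60. N11 seizes.
  N11 sheds 110 L/s to N23, N27, N6: 36 each (2 lost).
    N23: 50+36 = 86 ≤ 110
    N27: 30+36 = 66 ≤ 110
    N6: 100+36 = 136 > 130
Round 2 — N6 seizes.
  N6 sheds 136 L/s to N10, N4, N7: 45 each (1 lost).
    N10: 30+45 = 75 ≤ 80
    N4: 90+45 = 135 > 130
    N7: 110+45 = 155 > 140
Round 3 — N4, N7 seize.
  N4 sheds 135 L/s to N10, N23, N27: 45 each.
    N10: 75+45 = 120 > 80
    N23: 86+45 = 131 > 110
    N27: 66+45 = 111 > 110
  N7 sheds 155 L/s to N10, N23, N3: 51 each (2 lost).
    N10: 120+51 = 171 > 80
    N23: 131+51 = 182 > 110
    N3: 50+51 = 101 > 90
Round 4 — N10, N23, N27, N3 seize.
  N10 sheds 171 L/s: no online neighbours, lost.
  N23 sheds 182 L/s: no online neighbours, lost.
  N27 sheds 111 L/s: no online neighbours, lost.
  N3 sheds 101 L/s: no online neighbours, lost.
No further seizures.

N10, N11, N23, N27, N3, N4, N6, N7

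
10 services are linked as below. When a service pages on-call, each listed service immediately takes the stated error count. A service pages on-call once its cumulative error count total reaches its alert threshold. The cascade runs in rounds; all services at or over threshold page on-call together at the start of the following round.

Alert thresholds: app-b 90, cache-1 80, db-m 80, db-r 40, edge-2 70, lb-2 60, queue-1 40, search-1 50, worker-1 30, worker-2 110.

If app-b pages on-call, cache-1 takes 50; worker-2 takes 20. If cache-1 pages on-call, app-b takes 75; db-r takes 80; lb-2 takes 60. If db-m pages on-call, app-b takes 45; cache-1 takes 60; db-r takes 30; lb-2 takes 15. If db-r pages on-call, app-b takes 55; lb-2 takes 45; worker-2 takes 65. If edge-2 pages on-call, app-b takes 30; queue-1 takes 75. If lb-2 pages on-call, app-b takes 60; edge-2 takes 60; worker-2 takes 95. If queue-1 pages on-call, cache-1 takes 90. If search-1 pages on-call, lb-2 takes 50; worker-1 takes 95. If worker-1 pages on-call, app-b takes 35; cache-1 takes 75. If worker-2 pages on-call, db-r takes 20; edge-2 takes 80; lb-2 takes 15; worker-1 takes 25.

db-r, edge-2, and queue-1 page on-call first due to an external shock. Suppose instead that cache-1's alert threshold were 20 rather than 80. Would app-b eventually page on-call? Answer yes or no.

yes

With cache-1's alert threshold at 20:
Round 1 — db-r, edge-2, queue-1 page on-call (initial).
  app-b: +55+30 → 85 < 90
  cache-1: +90 → 90 ≥ 20
  lb-2: +45 → 45 < 60
  worker-2: +65 → 65 < 110
Round 2 — cache-1 pages on-call.
  app-b: +75 → 160 ≥ 90
  lb-2: +60 → 105 ≥ 60
Round 3 — app-b, lb-2 page on-call.
  worker-2: +20+95 → 180 ≥ 110
Round 4 — worker-2 pages on-call.
  worker-1: +25 → 25 < 30
No further pages.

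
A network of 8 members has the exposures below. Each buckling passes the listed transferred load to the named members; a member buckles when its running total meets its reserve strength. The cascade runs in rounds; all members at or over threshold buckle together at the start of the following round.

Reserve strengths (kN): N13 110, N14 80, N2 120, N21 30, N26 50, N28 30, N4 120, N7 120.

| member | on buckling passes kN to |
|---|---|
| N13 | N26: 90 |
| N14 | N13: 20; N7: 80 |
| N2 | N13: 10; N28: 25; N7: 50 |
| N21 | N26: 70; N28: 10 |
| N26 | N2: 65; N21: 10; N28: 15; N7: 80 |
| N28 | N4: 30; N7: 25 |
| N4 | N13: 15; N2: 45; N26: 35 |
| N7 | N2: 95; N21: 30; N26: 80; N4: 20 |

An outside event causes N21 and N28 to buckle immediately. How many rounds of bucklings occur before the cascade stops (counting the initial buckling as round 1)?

2

Round 1 — N21, N28 buckle (initial).
  N26: +70 → 70 ≥ 50
  N4: +30 → 30 < 120
  N7: +25 → 25 < 120
Round 2 — N26 buckles.
  N2: +65 → 65 < 120
  N7: +80 → 105 < 120
No further bucklings.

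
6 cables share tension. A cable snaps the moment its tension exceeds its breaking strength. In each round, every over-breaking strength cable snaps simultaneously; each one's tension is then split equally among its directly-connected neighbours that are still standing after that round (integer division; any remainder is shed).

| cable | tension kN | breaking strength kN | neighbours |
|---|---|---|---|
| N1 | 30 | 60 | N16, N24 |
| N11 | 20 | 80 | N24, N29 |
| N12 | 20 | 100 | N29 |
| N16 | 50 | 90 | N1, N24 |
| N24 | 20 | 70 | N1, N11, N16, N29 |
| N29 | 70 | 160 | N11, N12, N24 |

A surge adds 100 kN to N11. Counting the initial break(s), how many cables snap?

2

Round 1 — N11 at 120 > 80. N11 snaps.
  N11 sheds 120 kN to N24, N29: 60 each.
    N24: 20+60 = 80 > 70
    N29: 70+60 = 130 ≤ 160
Round 2 — N24 snaps.
  N24 sheds 80 kN to N1, N16, N29: 26 each (2 lost).
    N1: 30+26 = 56 ≤ 60
    N16: 50+26 = 76 ≤ 90
    N29: 130+26 = 156 ≤ 160
No further breaks.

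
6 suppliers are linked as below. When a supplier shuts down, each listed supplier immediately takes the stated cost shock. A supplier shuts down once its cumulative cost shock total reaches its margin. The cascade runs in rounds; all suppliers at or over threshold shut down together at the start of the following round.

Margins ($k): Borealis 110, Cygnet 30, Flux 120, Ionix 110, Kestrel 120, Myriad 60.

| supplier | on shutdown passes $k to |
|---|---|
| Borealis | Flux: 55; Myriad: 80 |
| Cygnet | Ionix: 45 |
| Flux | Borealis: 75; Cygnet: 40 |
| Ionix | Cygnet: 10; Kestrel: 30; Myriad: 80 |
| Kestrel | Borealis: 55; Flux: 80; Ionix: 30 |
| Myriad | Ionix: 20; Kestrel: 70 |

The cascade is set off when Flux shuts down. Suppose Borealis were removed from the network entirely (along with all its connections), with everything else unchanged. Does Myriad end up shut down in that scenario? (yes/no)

no

With Borealis removed:
Round 1 — Flux shuts down (initial).
  Cygnet: +40 → 40 ≥ 30
Round 2 — Cygnet shuts down.
  Ionix: +45 → 45 < 110
No further shutdowns.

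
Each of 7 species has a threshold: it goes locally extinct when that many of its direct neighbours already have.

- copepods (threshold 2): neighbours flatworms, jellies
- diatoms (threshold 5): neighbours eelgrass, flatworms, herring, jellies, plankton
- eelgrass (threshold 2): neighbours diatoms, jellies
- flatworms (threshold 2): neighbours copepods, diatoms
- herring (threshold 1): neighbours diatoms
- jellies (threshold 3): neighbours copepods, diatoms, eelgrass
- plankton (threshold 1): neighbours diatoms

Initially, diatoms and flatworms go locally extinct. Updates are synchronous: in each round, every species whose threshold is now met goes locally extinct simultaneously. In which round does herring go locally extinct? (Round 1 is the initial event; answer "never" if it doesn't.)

2

Round 1 — diatoms, flatworms go locally extinct (initial).
Round 2 — checking thresholds:
  copepods: 1 of 2 neighbours < 2, holds.
  eelgrass: 1 of 2 neighbours < 2, holds.
  herring: 1 of 1 neighbours ≥ 1, goes locally extinct.
  jellies: 1 of 3 neighbours < 3, holds.
  plankton: 1 of 1 neighbours ≥ 1, goes locally extinct.
Round 3 — no new extinctions; cascade stops.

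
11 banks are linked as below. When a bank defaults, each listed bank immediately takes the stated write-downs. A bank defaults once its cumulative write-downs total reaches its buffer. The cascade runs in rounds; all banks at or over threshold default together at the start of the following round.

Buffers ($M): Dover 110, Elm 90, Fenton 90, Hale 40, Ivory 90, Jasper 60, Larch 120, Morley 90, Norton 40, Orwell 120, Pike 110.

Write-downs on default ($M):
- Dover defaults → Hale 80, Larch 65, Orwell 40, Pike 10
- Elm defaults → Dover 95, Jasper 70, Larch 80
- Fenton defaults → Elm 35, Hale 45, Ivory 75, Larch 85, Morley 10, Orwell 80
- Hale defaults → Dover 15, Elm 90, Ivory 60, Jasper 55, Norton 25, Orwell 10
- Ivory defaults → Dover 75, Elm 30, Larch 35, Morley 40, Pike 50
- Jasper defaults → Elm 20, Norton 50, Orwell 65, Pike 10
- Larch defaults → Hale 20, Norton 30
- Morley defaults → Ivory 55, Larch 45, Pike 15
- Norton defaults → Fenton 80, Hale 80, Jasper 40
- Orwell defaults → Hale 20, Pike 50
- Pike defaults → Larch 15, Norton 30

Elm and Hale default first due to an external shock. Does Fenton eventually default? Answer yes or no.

no

Round 1 — Elm, Hale default (initial).
  Dover: +95+15 → 110 ≥ 110
  Ivory: +60 → 60 < 90
  Jasper: +70+55 → 125 ≥ 60
  Larch: +80 → 80 < 120
  Norton: +25 → 25 < 40
  Orwell: +10 → 10 < 120
Round 2 — Dover, Jasper default.
  Larch: +65 → 145 ≥ 120
  Norton: +50 → 75 ≥ 40
  Orwell: +40+65 → 115 < 120
  Pike: +10+10 → 20 < 110
Round 3 — Larch, Norton default.
  Fenton: +80 → 80 < 90
No further defaults.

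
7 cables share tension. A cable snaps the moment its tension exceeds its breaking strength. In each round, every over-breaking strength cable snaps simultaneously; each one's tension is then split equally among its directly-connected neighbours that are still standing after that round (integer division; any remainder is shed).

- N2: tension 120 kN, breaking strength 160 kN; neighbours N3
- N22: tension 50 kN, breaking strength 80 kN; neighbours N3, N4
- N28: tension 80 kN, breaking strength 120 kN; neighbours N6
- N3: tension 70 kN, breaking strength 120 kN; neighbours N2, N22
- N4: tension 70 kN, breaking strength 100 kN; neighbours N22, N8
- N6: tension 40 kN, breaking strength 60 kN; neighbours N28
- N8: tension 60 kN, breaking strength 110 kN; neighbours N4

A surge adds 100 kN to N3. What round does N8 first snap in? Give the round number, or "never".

Round 1 — N3 at 170 > 120. N3 snaps.
  N3 sheds 170 kN to N2, N22: 85 each.
    N2: 120+85 = 205 > 160
    N22: 50+85 = 135 > 80
Round 2 — N2, N22 snap.
  N2 sheds 205 kN: no online neighbours, lost.
  N22 sheds 135 kN to N4: 135 each.
    N4: 70+135 = 205 > 100
Round 3 — N4 snaps.
  N4 sheds 205 kN to N8: 205 each.
    N8: 60+205 = 265 > 110
Round 4 — N8 snaps.
  N8 sheds 265 kN: no online neighbours, lost.
No further breaks.

4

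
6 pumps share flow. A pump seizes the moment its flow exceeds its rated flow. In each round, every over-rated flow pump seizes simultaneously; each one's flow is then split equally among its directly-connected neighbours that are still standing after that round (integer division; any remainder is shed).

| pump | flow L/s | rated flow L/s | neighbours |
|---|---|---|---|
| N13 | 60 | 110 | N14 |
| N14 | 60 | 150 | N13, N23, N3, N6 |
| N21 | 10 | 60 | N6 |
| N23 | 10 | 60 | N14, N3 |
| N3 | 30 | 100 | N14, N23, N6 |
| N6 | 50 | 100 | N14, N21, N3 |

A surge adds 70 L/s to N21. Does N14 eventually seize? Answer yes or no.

no

Round 1 — N21 at 80 > 60. N21 seizes.
  N21 sheds 80 L/s to N6: 80 each.
    N6: 50+80 = 130 > 100
Round 2 — N6 seizes.
  N6 sheds 130 L/s to N14, N3: 65 each.
    N14: 60+65 = 125 ≤ 150
    N3: 30+65 = 95 ≤ 100
No further seizures.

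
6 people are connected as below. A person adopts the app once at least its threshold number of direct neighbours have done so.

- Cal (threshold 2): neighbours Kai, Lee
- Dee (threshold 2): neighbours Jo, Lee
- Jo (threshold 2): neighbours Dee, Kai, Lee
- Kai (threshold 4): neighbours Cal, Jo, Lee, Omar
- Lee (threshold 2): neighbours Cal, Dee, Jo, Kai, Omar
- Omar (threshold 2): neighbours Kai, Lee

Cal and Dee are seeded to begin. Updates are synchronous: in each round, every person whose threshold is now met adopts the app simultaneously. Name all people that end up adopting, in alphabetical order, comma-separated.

Cal, Dee, Jo, Lee

Round 1 — Cal, Dee adopt the app (initial).
Round 2 — checking thresholds:
  Jo: 1 of 3 neighbours < 2, below threshold.
  Kai: 1 of 4 neighbours < 4, below threshold.
  Lee: 2 of 5 neighbours ≥ 2, adopts the app.
Round 3 — checking thresholds:
  Jo: 2 of 3 neighbours ≥ 2, adopts the app.
  Kai: 2 of 4 neighbours < 4, below threshold.
  Omar: 1 of 2 neighbours < 2, below threshold.
Round 4 — no new adoptions; cascade stops.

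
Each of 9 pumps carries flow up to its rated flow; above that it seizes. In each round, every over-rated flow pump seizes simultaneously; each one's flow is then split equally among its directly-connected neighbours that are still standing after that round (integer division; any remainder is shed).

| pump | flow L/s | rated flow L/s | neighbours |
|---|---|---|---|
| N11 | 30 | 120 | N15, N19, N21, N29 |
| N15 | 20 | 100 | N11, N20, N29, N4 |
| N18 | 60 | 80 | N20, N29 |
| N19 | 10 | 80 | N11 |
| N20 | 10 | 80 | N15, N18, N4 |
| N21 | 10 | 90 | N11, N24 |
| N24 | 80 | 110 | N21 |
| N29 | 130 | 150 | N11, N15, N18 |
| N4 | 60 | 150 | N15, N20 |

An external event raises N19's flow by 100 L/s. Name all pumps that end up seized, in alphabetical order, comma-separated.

Round 1 — N19 at 110 > 80. N19 seizes.
  N19 sheds 110 L/s to N11: 110 each.
    N11: 30+110 = 140 > 120
Round 2 — N11 seizes.
  N11 sheds 140 L/s to N15, N21, N29: 46 each (2 lost).
    N15: 20+46 = 66 ≤ 100
    N21: 10+46 = 56 ≤ 90
    N29: 130+46 = 176 > 150
Round 3 — N29 seizes.
  N29 sheds 176 L/s to N15, N18: 88 each.
    N15: 66+88 = 154 > 100
    N18: 60+88 = 148 > 80
Round 4 — N15, N18 seize.
  N15 sheds 154 L/s to N20, N4: 77 each.
    N20: 10+77 = 87 > 80
    N4: 60+77 = 137 ≤ 150
  N18 sheds 148 L/s to N20: 148 each.
    N20: 87+148 = 235 > 80
Round 5 — N20 seizes.
  N20 sheds 235 L/s to N4: 235 each.
    N4: 137+235 = 372 > 150
Round 6 — N4 seizes.
  N4 sheds 372 L/s: no online neighbours, lost.
No further seizures.

N11, N15, N18, N19, N20, N29, N4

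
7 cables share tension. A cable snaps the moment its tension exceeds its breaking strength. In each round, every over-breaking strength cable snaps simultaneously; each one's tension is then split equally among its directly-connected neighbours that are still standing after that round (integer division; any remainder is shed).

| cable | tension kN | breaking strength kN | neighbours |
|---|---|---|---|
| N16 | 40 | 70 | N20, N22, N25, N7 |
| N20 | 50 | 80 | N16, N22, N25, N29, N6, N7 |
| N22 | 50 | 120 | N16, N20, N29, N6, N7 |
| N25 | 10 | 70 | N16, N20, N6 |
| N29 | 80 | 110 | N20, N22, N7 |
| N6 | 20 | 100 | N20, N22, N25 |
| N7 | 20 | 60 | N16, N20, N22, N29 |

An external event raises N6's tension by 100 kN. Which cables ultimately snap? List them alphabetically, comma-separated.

Round 1 — N6 at 120 > 100. N6 snaps.
  N6 sheds 120 kN to N20, N22, N25: 40 each.
    N20: 50+40 = 90 > 80
    N22: 50+40 = 90 ≤ 120
    N25: 10+40 = 50 ≤ 70
Round 2 — N20 snaps.
  N20 sheds 90 kN to N16, N22, N25, N29, N7: 18 each.
    N16: 40+18 = 58 ≤ 70
    N22: 90+18 = 108 ≤ 120
    N25: 50+18 = 68 ≤ 70
    N29: 80+18 = 98 ≤ 110
    N7: 20+18 = 38 ≤ 60
No further breaks.

N20, N6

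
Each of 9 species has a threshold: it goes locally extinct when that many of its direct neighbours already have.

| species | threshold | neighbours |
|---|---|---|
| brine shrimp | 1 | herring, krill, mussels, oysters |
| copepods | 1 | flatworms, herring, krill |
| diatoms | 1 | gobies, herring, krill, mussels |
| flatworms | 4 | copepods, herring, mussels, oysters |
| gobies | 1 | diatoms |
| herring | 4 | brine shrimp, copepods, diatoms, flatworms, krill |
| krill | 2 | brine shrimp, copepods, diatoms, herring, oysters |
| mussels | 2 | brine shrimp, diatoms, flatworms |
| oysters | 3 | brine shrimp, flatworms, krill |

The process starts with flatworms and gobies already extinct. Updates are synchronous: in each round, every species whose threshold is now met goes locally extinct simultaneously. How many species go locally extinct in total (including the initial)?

Round 1 — flatworms, gobies go locally extinct (initial).
Round 2 — checking thresholds:
  copepods: 1 of 3 neighbours ≥ 1, goes locally extinct.
  diatoms: 1 of 4 neighbours ≥ 1, goes locally extinct.
  herring: 1 of 5 neighbours < 4, not yet.
  mussels: 1 of 3 neighbours < 2, not yet.
  oysters: 1 of 3 neighbours < 3, not yet.
Round 3 — checking thresholds:
  herring: 3 of 5 neighbours < 4, not yet.
  krill: 2 of 5 neighbours ≥ 2, goes locally extinct.
  mussels: 2 of 3 neighbours ≥ 2, goes locally extinct.
  oysters: 1 of 3 neighbours < 3, not yet.
Round 4 — checking thresholds:
  brine shrimp: 2 of 4 neighbours ≥ 1, goes locally extinct.
  herring: 4 of 5 neighbours ≥ 4, goes locally extinct.
  oysters: 2 of 3 neighbours < 3, not yet.
Round 5 — checking thresholds:
  oysters: 3 of 3 neighbours ≥ 3, goes locally extinct.
Round 6 — no new extinctions; cascade stops.

9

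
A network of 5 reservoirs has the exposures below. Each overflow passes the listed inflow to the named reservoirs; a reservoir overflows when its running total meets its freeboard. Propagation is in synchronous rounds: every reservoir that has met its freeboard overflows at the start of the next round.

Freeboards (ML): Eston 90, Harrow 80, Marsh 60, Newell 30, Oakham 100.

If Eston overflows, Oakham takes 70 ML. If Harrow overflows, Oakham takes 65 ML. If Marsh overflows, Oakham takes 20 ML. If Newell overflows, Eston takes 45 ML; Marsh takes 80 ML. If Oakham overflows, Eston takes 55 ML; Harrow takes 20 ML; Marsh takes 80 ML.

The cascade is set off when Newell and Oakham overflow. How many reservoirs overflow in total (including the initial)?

Round 1 — Newell, Oakham overflow (initial).
  Eston: +45+55 → 100 ≥ 90
  Harrow: +20 → 20 < 80
  Marsh: +80+80 → 160 ≥ 60
Round 2 — Eston, Marsh overflow.
No further overflows.

4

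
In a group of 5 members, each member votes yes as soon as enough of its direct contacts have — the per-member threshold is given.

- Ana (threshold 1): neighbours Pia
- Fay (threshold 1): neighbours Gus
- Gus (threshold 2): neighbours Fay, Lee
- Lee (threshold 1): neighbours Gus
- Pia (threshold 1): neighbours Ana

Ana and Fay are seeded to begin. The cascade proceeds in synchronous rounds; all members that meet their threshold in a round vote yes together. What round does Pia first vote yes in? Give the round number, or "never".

Round 1 — Ana, Fay vote yes (initial).
Round 2 — checking thresholds:
  Gus: 1 of 2 neighbours < 2, holds.
  Pia: 1 of 1 neighbours ≥ 1, votes yes.
Round 3 — no new yes votes; cascade stops.

2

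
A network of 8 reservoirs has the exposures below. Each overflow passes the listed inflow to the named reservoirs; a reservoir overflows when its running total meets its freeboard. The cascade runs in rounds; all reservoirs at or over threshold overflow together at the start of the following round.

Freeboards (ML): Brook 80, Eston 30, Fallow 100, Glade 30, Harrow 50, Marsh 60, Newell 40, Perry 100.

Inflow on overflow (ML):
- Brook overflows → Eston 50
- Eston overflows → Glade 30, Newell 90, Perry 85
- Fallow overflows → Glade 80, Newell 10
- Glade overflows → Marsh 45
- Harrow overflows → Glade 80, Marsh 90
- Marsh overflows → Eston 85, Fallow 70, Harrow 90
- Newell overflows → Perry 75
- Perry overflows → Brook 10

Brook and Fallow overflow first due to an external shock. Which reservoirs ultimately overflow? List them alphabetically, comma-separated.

Round 1 — Brook, Fallow overflow (initial).
  Eston: +50 → 50 ≥ 30
  Glade: +80 → 80 ≥ 30
  Newell: +10 → 10 < 40
Round 2 — Eston, Glade overflow.
  Marsh: +45 → 45 < 60
  Newell: +90 → 100 ≥ 40
  Perry: +85 → 85 < 100
Round 3 — Newell overflows.
  Perry: +75 → 160 ≥ 100
Round 4 — Perry overflows.
No further overflows.

Brook, Eston, Fallow, Glade, Newell, Perry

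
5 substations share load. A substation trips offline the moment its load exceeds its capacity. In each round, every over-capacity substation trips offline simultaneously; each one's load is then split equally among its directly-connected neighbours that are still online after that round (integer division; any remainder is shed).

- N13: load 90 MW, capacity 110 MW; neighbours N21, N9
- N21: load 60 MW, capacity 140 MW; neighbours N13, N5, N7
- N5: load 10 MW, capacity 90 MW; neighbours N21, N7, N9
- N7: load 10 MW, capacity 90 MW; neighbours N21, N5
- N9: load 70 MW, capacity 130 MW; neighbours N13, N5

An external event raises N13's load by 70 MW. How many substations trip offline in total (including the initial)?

Round 1 — N13 at 160 > 110. N13 trips offline.
  N13 sheds 160 MW to N21, N9: 80 each.
    N21: 60+80 = 140 ≤ 140
    N9: 70+80 = 150 > 130
Round 2 — N9 trips offline.
  N9 sheds 150 MW to N5: 150 each.
    N5: 10+150 = 160 > 90
Round 3 — N5 trips offline.
  N5 sheds 160 MW to N21, N7: 80 each.
    N21: 140+80 = 220 > 140
    N7: 10+80 = 90 ≤ 90
Round 4 — N21 trips offline.
  N21 sheds 220 MW to N7: 220 each.
    N7: 90+220 = 310 > 90
Round 5 — N7 trips offline.
  N7 sheds 310 MW: no online neighbours, lost.
No further trips.

5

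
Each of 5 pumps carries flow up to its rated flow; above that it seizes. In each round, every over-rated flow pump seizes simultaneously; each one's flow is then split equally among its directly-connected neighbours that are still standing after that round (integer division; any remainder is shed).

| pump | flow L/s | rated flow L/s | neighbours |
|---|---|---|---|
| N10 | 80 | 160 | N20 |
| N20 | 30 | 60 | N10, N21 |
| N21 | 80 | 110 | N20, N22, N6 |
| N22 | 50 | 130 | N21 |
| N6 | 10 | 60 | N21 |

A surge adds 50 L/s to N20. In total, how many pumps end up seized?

Round 1 — N20 at 80 > 60. N20 seizes.
  N20 sheds 80 L/s to N10, N21: 40 each.
    N10: 80+40 = 120 ≤ 160
    N21: 80+40 = 120 > 110
Round 2 — N21 seizes.
  N21 sheds 120 L/s to N22, N6: 60 each.
    N22: 50+60 = 110 ≤ 130
    N6: 10+60 = 70 > 60
Round 3 — N6 seizes.
  N6 sheds 70 L/s: no online neighbours, lost.
No further seizures.

3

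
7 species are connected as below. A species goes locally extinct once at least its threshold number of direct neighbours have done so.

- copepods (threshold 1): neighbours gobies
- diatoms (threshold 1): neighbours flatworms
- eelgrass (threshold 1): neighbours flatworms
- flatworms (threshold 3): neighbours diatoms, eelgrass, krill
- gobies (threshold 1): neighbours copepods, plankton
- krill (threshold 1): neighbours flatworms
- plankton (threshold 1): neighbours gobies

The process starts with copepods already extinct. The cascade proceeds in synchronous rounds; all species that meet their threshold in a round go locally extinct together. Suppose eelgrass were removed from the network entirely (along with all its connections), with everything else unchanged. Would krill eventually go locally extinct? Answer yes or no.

no

With eelgrass removed:
Round 1 — copepods goes locally extinct (initial).
Round 2 — checking thresholds:
  gobies: 1 of 2 neighbours ≥ 1, goes locally extinct.
Round 3 — checking thresholds:
  plankton: 1 of 1 neighbours ≥ 1, goes locally extinct.
Round 4 — no new extinctions; cascade stops.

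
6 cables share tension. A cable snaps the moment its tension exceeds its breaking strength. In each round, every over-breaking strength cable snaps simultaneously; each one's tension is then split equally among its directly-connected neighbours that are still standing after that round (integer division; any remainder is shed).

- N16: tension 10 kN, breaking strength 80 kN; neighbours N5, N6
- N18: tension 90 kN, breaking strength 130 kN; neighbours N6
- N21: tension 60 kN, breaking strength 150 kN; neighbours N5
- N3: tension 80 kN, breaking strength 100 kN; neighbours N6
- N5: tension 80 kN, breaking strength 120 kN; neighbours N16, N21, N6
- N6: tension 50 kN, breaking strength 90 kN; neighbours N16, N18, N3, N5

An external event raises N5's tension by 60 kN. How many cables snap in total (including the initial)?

4

Round 1 — N5 at 140 > 120. N5 snaps.
  N5 sheds 140 kN to N16, N21, N6: 46 each (2 lost).
    N16: 10+46 = 56 ≤ 80
    N21: 60+46 = 106 ≤ 150
    N6: 50+46 = 96 > 90
Round 2 — N6 snaps.
  N6 sheds 96 kN to N16, N18, N3: 32 each.
    N16: 56+32 = 88 > 80
    N18: 90+32 = 122 ≤ 130
    N3: 80+32 = 112 > 100
Round 3 — N16, N3 snap.
  N16 sheds 88 kN: no online neighbours, lost.
  N3 sheds 112 kN: no online neighbours, lost.
No further breaks.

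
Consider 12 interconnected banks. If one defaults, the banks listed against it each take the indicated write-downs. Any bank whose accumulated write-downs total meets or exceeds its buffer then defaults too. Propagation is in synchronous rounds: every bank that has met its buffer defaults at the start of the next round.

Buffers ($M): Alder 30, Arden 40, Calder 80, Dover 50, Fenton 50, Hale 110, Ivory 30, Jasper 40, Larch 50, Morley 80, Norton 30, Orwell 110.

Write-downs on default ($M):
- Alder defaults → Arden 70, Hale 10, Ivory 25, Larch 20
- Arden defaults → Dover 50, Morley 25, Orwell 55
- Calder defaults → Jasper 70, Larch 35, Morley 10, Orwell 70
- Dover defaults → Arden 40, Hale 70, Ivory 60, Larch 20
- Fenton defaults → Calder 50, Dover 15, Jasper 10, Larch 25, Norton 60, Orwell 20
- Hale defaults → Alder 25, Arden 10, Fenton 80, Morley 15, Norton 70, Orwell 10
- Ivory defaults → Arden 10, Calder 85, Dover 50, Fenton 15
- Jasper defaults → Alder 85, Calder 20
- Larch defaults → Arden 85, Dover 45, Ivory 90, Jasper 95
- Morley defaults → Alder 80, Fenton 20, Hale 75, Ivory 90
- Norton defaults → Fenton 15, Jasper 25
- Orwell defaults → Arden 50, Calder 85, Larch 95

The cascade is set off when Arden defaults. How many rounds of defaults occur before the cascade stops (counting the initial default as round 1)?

6

Round 1 — Arden defaults (initial).
  Dover: +50 → 50 ≥ 50
  Morley: +25 → 25 < 80
  Orwell: +55 → 55 < 110
Round 2 — Dover defaults.
  Hale: +70 → 70 < 110
  Ivory: +60 → 60 ≥ 30
  Larch: +20 → 20 < 50
Round 3 — Ivory defaults.
  Calder: +85 → 85 ≥ 80
  Fenton: +15 → 15 < 50
Round 4 — Calder defaults.
  Jasper: +70 → 70 ≥ 40
  Larch: +35 → 55 ≥ 50
  Morley: +10 → 35 < 80
  Orwell: +70 → 125 ≥ 110
Round 5 — Jasper, Larch, Orwell default.
  Alder: +85 → 85 ≥ 30
Round 6 — Alder defaults.
  Hale: +10 → 80 < 110
No further defaults.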